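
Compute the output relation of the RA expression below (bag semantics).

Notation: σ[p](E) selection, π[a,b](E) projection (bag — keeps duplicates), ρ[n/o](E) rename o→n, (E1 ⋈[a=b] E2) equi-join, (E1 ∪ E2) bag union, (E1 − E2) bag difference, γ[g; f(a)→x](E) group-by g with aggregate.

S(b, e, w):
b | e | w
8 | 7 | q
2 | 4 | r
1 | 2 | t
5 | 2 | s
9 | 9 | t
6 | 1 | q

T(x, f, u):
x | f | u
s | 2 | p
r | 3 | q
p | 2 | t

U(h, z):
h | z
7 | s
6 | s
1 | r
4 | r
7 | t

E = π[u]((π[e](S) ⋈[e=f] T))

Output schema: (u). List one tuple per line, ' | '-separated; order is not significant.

Per-node cardinality:
  S → 6
  π[e](S) → 6
  T → 3
  (π[e](S) ⋈[e=f] T) → 4
  π[u]((π[e](S) ⋈[e=f] T)) → 4

== RESULT ==
u
p
p
t
t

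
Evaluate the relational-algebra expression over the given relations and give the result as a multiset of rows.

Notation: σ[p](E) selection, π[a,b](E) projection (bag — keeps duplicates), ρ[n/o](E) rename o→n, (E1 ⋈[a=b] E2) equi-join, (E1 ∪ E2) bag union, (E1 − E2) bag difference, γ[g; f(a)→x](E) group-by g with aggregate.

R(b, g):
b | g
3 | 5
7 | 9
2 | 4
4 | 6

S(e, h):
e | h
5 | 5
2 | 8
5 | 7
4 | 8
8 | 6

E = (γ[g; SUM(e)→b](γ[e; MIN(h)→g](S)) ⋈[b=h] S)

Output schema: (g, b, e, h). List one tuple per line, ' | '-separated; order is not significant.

Subexpression sizes:
  S → 5
  γ[e; MIN(h)→g](S) → 4
  γ[g; SUM(e)→b](γ[e; MIN(h)→g](S)) → 3
  S → 5
  (γ[g; SUM(e)→b](γ[e; MIN(h)→g](S)) ⋈[b=h] S) → 4

== RESULT ==
g | b | e | h
5 | 5 | 5 | 5
6 | 8 | 2 | 8
6 | 8 | 4 | 8
8 | 6 | 8 | 6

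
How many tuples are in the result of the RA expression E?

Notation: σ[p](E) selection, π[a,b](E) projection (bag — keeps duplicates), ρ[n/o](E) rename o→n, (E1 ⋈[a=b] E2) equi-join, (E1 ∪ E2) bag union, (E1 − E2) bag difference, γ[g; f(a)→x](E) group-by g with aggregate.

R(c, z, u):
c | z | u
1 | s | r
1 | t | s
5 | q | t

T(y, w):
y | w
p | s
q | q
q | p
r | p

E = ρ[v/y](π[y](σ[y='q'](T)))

Stepwise |·|:
  T → 4
  σ[y='q'](T) → 2
  π[y](σ[y='q'](T)) → 2
  ρ[v/y](π[y](σ[y='q'](T))) → 2

|E| = 2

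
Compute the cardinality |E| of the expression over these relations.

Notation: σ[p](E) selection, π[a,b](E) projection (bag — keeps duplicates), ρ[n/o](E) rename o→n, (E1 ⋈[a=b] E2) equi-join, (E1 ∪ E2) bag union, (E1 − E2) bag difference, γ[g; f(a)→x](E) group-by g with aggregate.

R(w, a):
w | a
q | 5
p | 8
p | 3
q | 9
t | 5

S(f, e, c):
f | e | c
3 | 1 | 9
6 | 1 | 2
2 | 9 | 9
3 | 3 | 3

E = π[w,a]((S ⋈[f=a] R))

Subexpression sizes:
  S → 4
  R → 5
  (S ⋈[f=a] R) → 2
  π[w,a]((S ⋈[f=a] R)) → 2

|E| = 2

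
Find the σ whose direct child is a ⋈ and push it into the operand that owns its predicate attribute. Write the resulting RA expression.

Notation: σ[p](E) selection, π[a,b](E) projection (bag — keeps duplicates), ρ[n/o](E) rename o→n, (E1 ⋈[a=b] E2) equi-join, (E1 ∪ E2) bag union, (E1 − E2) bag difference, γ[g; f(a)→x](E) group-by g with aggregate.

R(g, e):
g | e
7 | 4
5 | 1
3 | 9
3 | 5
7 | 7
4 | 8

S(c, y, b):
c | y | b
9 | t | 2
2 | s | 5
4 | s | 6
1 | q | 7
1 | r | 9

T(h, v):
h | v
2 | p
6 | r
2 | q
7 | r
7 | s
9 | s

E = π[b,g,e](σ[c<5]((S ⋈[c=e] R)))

σ filters on c, owned by the left side.
E' = π[b,g,e]((σ[c<5](S) ⋈[c=e] R))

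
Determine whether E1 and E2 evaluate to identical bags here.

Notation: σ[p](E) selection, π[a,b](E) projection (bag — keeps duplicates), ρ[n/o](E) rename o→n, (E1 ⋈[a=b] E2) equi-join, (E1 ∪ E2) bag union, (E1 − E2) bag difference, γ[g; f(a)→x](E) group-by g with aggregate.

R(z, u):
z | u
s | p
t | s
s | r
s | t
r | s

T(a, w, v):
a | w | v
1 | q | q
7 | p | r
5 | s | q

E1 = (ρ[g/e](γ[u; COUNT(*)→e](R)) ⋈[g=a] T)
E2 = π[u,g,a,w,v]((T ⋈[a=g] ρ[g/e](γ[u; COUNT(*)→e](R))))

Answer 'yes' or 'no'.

E1 stepwise |·|:
  R → 5
  γ[u; COUNT(*)→e](R) → 4
  ρ[g/e](γ[u; COUNT(*)→e](R)) → 4
  T → 3
  (ρ[g/e](γ[u; COUNT(*)→e](R)) ⋈[g=a] T) → 3
E2 stepwise |·|:
  T → 3
  R → 5
  γ[u; COUNT(*)→e](R) → 4
  ρ[g/e](γ[u; COUNT(*)→e](R)) → 4
  (T ⋈[a=g] ρ[g/e](γ[u; COUNT(*)→e](R))) → 3
  π[u,g,a,w,v]((T ⋈[a=g] ρ[g/e](γ[u; COUNT(*)→e](R)))) → 3

E1 and E2 produce the same multiset:
u | g | a | w | v
p | 1 | 1 | q | q
r | 1 | 1 | q | q
t | 1 | 1 | q | q

yes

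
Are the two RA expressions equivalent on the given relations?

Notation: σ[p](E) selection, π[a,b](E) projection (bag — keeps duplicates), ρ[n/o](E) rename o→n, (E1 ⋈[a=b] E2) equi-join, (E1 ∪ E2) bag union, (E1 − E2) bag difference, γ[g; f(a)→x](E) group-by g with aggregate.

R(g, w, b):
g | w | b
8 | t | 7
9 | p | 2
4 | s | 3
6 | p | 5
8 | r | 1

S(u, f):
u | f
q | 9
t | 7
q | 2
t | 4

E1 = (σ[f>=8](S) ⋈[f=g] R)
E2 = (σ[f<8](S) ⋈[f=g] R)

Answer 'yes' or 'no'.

E1 subexpression sizes:
  S → 4
  σ[f>=8](S) → 1
  R → 5
  (σ[f>=8](S) ⋈[f=g] R) → 1
E2 subexpression sizes:
  S → 4
  σ[f<8](S) → 3
  R → 5
  (σ[f<8](S) ⋈[f=g] R) → 1

E1 result:
u | f | g | w | b
q | 9 | 9 | p | 2
E2 result:
u | f | g | w | b
t | 4 | 4 | s | 3
Witness: ('t', 4, 4, 's', 3) appears 0× in E1 but 1× in E2.

no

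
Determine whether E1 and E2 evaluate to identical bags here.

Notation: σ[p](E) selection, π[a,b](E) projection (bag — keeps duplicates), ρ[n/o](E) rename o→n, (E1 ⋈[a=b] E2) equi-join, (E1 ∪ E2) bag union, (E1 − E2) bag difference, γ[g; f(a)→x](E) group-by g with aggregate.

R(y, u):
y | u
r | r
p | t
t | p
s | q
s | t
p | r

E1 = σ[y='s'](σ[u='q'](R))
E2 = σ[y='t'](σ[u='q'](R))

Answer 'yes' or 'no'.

E1 row counts bottom-up:
  R → 6
  σ[u='q'](R) → 1
  σ[y='s'](σ[u='q'](R)) → 1
E2 row counts bottom-up:
  R → 6
  σ[u='q'](R) → 1
  σ[y='t'](σ[u='q'](R)) → 0

E1 result:
y | u
s | q
E2 result:
y | u
(0 rows)
Witness: ('s', 'q') appears 1× in E1 but 0× in E2.

no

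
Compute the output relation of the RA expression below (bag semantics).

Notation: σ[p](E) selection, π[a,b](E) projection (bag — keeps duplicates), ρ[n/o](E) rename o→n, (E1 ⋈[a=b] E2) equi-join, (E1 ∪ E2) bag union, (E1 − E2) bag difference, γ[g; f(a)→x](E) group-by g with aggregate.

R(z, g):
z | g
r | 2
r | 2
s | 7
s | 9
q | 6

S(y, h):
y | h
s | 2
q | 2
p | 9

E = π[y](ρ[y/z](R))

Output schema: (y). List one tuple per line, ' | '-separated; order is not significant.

Stepwise |·|:
  R → 5
  ρ[y/z](R) → 5
  π[y](ρ[y/z](R)) → 5

== RESULT ==
y
q
r
r
s
s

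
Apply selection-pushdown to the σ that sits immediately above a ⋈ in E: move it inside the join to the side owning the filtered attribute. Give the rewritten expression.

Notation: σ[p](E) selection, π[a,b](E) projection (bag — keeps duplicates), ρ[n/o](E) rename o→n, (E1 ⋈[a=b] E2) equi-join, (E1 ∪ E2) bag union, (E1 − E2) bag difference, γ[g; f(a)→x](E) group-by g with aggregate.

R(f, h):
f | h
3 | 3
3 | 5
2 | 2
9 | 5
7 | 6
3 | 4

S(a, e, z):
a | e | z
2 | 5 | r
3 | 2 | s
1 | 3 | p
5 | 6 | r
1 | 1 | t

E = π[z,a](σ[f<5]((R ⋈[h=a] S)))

σ filters on f, owned by the left side.
E' = π[z,a]((σ[f<5](R) ⋈[h=a] S))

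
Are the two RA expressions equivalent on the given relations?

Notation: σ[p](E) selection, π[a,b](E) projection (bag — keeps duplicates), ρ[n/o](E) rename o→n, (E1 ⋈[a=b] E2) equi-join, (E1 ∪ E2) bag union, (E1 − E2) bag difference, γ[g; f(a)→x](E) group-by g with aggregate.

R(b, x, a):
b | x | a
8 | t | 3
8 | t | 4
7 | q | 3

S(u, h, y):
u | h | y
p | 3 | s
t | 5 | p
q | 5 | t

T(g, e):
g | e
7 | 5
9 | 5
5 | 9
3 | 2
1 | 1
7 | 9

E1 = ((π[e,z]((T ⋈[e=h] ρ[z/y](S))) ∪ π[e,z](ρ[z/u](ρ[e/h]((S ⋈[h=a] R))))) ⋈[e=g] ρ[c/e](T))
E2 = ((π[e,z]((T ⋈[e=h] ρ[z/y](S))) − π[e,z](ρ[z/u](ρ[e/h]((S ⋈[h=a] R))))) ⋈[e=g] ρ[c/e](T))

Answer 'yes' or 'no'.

E1 per-node cardinality:
  T → 6
  S → 3
  ρ[z/y](S) → 3
  (T ⋈[e=h] ρ[z/y](S)) → 4
  π[e,z]((T ⋈[e=h] ρ[z/y](S))) → 4
  S → 3
  R → 3
  (S ⋈[h=a] R) → 2
  ρ[e/h]((S ⋈[h=a] R)) → 2
  ρ[z/u](ρ[e/h]((S ⋈[h=a] R))) → 2
  π[e,z](ρ[z/u](ρ[e/h]((S ⋈[h=a] R)))) → 2
  (π[e,z]((T ⋈[e=h] ρ[z/y](S))) ∪ π[e,z](ρ[z/u](ρ[e/h]((S ⋈[h=a] R))))) → 6
  T → 6
  ρ[c/e](T) → 6
  ((π[e,z]((T ⋈[e=h] ρ[z/y](S))) ∪ π[e,z](ρ[z/u](ρ[e/h]((S ⋈[h=a] R))))) ⋈[e=g] ρ[c/e](T)) → 6
E2 per-node cardinality:
  T → 6
  S → 3
  ρ[z/y](S) → 3
  (T ⋈[e=h] ρ[z/y](S)) → 4
  π[e,z]((T ⋈[e=h] ρ[z/y](S))) → 4
  S → 3
  R → 3
  (S ⋈[h=a] R) → 2
  ρ[e/h]((S ⋈[h=a] R)) → 2
  ρ[z/u](ρ[e/h]((S ⋈[h=a] R))) → 2
  π[e,z](ρ[z/u](ρ[e/h]((S ⋈[h=a] R)))) → 2
  (π[e,z]((T ⋈[e=h] ρ[z/y](S))) − π[e,z](ρ[z/u](ρ[e/h]((S ⋈[h=a] R))))) → 4
  T → 6
  ρ[c/e](T) → 6
  ((π[e,z]((T ⋈[e=h] ρ[z/y](S))) − π[e,z](ρ[z/u](ρ[e/h]((S ⋈[h=a] R))))) ⋈[e=g] ρ[c/e](T)) → 4

E1 result:
e | z | g | c
3 | p | 3 | 2
3 | p | 3 | 2
5 | p | 5 | 9
5 | p | 5 | 9
5 | t | 5 | 9
5 | t | 5 | 9
E2 result:
e | z | g | c
5 | p | 5 | 9
5 | p | 5 | 9
5 | t | 5 | 9
5 | t | 5 | 9
Witness: (3, 'p', 3, 2) appears 2× in E1 but 0× in E2.

no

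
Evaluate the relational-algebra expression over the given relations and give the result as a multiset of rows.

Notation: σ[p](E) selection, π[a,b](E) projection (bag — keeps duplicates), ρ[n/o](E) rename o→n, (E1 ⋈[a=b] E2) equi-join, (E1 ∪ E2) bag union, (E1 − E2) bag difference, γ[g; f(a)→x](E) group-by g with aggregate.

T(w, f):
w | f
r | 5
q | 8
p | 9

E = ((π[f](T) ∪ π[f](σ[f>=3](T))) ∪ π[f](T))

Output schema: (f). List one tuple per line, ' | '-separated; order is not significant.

Per-node cardinality:
  T → 3
  π[f](T) → 3
  T → 3
  σ[f>=3](T) → 3
  π[f](σ[f>=3](T)) → 3
  (π[f](T) ∪ π[f](σ[f>=3](T))) → 6
  T → 3
  π[f](T) → 3
  ((π[f](T) ∪ π[f](σ[f>=3](T))) ∪ π[f](T)) → 9

== RESULT ==
f
5
5
5
8
8
8
9
9
9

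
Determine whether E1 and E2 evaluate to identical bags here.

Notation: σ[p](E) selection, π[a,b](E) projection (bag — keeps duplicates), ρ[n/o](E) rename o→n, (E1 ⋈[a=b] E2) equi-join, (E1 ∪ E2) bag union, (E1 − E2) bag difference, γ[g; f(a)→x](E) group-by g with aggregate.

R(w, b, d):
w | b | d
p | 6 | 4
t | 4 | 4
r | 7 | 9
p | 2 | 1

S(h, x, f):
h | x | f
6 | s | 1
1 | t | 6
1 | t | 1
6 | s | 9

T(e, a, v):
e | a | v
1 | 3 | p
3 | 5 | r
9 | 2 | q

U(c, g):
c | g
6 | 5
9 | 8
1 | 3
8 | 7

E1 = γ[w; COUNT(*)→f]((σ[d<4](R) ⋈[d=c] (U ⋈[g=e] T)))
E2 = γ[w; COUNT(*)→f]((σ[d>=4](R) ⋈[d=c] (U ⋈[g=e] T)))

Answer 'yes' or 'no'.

E1 stepwise |·|:
  R → 4
  σ[d<4](R) → 1
  U → 4
  T → 3
  (U ⋈[g=e] T) → 1
  (σ[d<4](R) ⋈[d=c] (U ⋈[g=e] T)) → 1
  γ[w; COUNT(*)→f]((σ[d<4](R) ⋈[d=c] (U ⋈[g=e] T))) → 1
E2 stepwise |·|:
  R → 4
  σ[d>=4](R) → 3
  U → 4
  T → 3
  (U ⋈[g=e] T) → 1
  (σ[d>=4](R) ⋈[d=c] (U ⋈[g=e] T)) → 0
  γ[w; COUNT(*)→f]((σ[d>=4](R) ⋈[d=c] (U ⋈[g=e] T))) → 0

E1 result:
w | f
p | 1
E2 result:
w | f
(0 rows)
Witness: ('p', 1) appears 1× in E1 but 0× in E2.

no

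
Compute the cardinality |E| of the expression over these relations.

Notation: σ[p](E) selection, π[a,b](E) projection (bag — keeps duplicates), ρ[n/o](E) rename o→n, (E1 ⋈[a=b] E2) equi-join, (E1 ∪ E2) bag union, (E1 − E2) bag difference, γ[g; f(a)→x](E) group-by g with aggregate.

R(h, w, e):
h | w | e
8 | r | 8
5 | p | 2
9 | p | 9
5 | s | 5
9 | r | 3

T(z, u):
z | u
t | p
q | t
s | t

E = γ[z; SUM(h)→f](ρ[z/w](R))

Row counts bottom-up:
  R → 5
  ρ[z/w](R) → 5
  γ[z; SUM(h)→f](ρ[z/w](R)) → 3

|E| = 3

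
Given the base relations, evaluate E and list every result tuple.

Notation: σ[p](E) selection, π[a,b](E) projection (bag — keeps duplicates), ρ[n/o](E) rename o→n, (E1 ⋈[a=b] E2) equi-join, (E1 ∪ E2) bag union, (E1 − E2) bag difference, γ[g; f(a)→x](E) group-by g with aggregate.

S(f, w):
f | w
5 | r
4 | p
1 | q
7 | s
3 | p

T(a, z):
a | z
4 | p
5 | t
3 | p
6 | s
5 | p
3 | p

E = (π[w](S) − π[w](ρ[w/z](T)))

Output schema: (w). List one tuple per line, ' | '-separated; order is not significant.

Subexpression sizes:
  S → 5
  π[w](S) → 5
  T → 6
  ρ[w/z](T) → 6
  π[w](ρ[w/z](T)) → 6
  (π[w](S) − π[w](ρ[w/z](T))) → 2

== RESULT ==
w
q
r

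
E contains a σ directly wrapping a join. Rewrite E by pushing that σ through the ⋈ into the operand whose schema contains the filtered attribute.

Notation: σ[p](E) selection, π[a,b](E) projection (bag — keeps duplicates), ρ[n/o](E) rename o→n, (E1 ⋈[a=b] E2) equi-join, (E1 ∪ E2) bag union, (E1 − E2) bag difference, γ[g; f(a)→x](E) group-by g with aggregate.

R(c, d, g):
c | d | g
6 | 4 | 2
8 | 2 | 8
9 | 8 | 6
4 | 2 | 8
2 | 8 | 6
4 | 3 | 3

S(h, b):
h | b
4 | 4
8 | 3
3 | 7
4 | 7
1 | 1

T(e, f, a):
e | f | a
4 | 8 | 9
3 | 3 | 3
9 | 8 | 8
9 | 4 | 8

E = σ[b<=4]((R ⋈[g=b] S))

σ filters on b, owned by the right side.
E' = (R ⋈[g=b] σ[b<=4](S))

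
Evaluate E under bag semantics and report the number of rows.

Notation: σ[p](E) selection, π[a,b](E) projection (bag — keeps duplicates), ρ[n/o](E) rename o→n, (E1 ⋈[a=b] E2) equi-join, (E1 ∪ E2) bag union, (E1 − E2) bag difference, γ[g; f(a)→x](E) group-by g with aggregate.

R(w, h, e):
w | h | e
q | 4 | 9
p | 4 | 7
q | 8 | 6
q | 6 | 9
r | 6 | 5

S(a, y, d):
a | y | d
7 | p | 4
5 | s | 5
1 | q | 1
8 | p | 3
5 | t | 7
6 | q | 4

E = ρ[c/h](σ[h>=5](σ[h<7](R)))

Stepwise |·|:
  R → 5
  σ[h<7](R) → 4
  σ[h>=5](σ[h<7](R)) → 2
  ρ[c/h](σ[h>=5](σ[h<7](R))) → 2

|E| = 2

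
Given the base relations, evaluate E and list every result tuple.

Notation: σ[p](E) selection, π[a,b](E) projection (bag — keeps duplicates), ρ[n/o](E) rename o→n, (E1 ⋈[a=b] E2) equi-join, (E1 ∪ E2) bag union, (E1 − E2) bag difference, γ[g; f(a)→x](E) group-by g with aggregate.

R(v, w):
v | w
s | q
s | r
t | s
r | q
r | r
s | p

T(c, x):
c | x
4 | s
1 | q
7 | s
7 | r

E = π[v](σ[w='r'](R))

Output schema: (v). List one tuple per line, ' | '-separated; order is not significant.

Stepwise |·|:
  R → 6
  σ[w='r'](R) → 2
  π[v](σ[w='r'](R)) → 2

== RESULT ==
v
r
s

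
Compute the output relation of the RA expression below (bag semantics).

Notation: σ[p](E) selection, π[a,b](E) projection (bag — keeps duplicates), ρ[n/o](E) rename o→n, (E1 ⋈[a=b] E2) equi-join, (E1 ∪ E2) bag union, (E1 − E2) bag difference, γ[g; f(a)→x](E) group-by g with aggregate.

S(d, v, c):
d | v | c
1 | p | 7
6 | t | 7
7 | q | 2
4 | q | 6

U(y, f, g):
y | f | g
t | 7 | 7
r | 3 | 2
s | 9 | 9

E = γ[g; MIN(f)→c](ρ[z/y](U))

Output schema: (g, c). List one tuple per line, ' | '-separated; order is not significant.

Row counts bottom-up:
  U → 3
  ρ[z/y](U) → 3
  γ[g; MIN(f)→c](ρ[z/y](U)) → 3

== RESULT ==
g | c
2 | 3
7 | 7
9 | 9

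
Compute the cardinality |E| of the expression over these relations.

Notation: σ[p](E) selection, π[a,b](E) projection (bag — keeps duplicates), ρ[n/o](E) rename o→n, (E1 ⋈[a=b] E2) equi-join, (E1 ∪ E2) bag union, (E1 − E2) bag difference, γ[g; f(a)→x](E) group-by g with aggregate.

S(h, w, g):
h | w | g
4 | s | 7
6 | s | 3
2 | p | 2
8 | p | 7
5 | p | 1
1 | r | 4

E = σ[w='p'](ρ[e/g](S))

Stepwise |·|:
  S → 6
  ρ[e/g](S) → 6
  σ[w='p'](ρ[e/g](S)) → 3

|E| = 3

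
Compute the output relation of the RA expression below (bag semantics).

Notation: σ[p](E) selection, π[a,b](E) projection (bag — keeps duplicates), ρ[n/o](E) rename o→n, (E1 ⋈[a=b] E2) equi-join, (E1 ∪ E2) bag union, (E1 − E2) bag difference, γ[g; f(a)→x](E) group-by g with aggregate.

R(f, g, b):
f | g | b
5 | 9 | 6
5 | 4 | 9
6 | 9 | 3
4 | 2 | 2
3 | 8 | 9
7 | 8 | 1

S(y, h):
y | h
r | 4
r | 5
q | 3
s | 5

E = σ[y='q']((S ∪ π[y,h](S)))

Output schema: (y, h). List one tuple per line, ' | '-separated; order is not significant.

Per-node cardinality:
  S → 4
  S → 4
  π[y,h](S) → 4
  (S ∪ π[y,h](S)) → 8
  σ[y='q']((S ∪ π[y,h](S))) → 2

== RESULT ==
y | h
q | 3
q | 3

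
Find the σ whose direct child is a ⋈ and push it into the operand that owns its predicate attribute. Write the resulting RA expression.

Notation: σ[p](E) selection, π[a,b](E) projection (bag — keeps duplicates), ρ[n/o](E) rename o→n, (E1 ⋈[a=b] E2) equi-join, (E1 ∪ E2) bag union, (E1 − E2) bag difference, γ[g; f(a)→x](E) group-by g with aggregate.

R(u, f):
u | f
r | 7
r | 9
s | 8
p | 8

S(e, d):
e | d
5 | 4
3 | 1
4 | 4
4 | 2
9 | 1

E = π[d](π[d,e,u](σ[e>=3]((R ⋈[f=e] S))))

σ filters on e, owned by the right side.
E' = π[d](π[d,e,u]((R ⋈[f=e] σ[e>=3](S))))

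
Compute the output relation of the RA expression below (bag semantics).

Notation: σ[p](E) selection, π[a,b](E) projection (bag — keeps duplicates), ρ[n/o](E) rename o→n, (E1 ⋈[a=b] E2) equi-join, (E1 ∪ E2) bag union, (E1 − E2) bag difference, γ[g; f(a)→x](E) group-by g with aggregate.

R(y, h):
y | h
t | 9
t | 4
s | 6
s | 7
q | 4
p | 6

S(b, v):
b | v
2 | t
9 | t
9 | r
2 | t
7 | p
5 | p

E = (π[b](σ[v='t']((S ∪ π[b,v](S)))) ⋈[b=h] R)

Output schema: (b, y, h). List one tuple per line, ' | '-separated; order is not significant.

Row counts bottom-up:
  S → 6
  S → 6
  π[b,v](S) → 6
  (S ∪ π[b,v](S)) → 12
  σ[v='t']((S ∪ π[b,v](S))) → 6
  π[b](σ[v='t']((S ∪ π[b,v](S)))) → 6
  R → 6
  (π[b](σ[v='t']((S ∪ π[b,v](S)))) ⋈[b=h] R) → 2

== RESULT ==
b | y | h
9 | t | 9
9 | t | 9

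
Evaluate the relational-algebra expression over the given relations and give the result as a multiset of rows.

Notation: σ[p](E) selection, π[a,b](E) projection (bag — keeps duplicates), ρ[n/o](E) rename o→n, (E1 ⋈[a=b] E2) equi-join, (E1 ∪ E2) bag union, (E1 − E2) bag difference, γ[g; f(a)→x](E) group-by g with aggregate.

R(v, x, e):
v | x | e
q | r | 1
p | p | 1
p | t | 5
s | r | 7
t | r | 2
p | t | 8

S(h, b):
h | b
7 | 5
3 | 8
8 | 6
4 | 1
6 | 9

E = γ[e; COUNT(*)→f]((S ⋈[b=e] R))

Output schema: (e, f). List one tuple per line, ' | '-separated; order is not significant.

Row counts bottom-up:
  S → 5
  R → 6
  (S ⋈[b=e] R) → 4
  γ[e; COUNT(*)→f]((S ⋈[b=e] R)) → 3

== RESULT ==
e | f
1 | 2
5 | 1
8 | 1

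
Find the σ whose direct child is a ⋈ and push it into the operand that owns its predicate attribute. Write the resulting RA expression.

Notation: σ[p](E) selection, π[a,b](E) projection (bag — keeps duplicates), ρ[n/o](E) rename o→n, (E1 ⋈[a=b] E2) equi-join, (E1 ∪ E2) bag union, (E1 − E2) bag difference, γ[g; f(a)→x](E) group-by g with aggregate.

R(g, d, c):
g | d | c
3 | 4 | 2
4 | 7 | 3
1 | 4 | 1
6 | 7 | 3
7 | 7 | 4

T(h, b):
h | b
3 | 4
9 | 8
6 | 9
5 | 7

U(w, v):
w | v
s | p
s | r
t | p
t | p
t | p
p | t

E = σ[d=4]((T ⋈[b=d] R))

σ filters on d, owned by the right side.
E' = (T ⋈[b=d] σ[d=4](R))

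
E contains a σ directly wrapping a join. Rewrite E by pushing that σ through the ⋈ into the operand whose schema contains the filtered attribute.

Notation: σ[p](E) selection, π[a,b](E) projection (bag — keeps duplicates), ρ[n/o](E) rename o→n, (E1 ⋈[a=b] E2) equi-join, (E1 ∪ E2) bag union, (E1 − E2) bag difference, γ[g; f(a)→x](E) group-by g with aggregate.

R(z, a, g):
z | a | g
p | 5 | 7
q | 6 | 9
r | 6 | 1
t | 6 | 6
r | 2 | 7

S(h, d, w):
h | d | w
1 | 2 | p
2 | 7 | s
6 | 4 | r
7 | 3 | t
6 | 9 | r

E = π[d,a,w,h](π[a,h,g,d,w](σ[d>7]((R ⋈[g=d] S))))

σ filters on d, owned by the right side.
E' = π[d,a,w,h](π[a,h,g,d,w]((R ⋈[g=d] σ[d>7](S))))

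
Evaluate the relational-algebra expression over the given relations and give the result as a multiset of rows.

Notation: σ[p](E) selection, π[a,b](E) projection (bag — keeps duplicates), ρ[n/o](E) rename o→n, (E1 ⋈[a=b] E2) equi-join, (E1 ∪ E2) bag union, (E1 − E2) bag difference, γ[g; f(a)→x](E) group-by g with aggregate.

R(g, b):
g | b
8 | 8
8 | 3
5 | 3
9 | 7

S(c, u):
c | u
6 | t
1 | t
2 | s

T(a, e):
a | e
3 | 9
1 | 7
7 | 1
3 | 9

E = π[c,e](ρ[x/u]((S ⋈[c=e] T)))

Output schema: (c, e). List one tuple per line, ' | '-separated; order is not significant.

Row counts bottom-up:
  S → 3
  T → 4
  (S ⋈[c=e] T) → 1
  ρ[x/u]((S ⋈[c=e] T)) → 1
  π[c,e](ρ[x/u]((S ⋈[c=e] T))) → 1

== RESULT ==
c | e
1 | 1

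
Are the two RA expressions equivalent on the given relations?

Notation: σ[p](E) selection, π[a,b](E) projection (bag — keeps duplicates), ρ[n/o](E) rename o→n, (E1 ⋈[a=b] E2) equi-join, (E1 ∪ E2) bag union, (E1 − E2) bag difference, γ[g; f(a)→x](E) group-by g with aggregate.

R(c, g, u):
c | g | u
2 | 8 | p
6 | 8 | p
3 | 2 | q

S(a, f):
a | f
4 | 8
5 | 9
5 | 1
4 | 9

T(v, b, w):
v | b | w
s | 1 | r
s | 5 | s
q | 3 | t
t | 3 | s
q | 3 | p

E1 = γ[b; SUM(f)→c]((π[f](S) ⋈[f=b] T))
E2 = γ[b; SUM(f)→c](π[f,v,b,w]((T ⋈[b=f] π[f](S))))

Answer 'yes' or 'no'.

E1 per-node cardinality:
  S → 4
  π[f](S) → 4
  T → 5
  (π[f](S) ⋈[f=b] T) → 1
  γ[b; SUM(f)→c]((π[f](S) ⋈[f=b] T)) → 1
E2 per-node cardinality:
  T → 5
  S → 4
  π[f](S) → 4
  (T ⋈[b=f] π[f](S)) → 1
  π[f,v,b,w]((T ⋈[b=f] π[f](S))) → 1
  γ[b; SUM(f)→c](π[f,v,b,w]((T ⋈[b=f] π[f](S)))) → 1

E1 and E2 produce the same multiset:
b | c
1 | 1

yes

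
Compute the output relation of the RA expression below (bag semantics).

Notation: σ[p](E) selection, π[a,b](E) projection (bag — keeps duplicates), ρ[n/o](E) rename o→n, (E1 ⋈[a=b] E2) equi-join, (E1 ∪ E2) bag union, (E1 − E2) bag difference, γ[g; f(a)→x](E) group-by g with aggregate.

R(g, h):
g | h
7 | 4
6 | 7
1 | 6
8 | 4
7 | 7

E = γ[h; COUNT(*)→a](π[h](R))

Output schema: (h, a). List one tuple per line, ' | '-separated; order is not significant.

Subexpression sizes:
  R → 5
  π[h](R) → 5
  γ[h; COUNT(*)→a](π[h](R)) → 3

== RESULT ==
h | a
4 | 2
6 | 1
7 | 2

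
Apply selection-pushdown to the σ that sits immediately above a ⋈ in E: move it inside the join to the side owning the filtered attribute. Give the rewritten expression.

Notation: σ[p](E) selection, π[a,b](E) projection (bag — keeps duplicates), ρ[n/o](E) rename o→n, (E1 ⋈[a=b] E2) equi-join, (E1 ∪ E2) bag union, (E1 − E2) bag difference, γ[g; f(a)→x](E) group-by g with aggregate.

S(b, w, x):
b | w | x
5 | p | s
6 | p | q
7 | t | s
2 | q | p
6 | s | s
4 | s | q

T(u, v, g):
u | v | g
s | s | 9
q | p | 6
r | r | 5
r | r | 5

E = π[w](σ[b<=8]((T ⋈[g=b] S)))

σ filters on b, owned by the right side.
E' = π[w]((T ⋈[g=b] σ[b<=8](S)))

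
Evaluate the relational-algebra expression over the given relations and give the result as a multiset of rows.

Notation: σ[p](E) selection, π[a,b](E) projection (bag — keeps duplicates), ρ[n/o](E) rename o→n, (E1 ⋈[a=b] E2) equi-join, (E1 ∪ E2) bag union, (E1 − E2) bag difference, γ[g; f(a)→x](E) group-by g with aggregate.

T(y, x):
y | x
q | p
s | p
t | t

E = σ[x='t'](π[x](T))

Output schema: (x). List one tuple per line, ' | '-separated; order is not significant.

Stepwise |·|:
  T → 3
  π[x](T) → 3
  σ[x='t'](π[x](T)) → 1

== RESULT ==
x
t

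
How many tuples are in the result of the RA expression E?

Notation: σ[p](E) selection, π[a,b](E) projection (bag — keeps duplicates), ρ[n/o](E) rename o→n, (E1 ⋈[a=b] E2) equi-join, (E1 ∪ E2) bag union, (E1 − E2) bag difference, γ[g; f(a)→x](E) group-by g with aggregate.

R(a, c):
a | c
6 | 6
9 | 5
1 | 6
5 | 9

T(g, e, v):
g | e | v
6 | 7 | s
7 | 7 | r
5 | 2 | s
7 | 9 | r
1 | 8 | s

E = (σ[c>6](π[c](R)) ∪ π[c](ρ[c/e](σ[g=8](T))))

Row counts bottom-up:
  R → 4
  π[c](R) → 4
  σ[c>6](π[c](R)) → 1
  T → 5
  σ[g=8](T) → 0
  ρ[c/e](σ[g=8](T)) → 0
  π[c](ρ[c/e](σ[g=8](T))) → 0
  (σ[c>6](π[c](R)) ∪ π[c](ρ[c/e](σ[g=8](T)))) → 1

|E| = 1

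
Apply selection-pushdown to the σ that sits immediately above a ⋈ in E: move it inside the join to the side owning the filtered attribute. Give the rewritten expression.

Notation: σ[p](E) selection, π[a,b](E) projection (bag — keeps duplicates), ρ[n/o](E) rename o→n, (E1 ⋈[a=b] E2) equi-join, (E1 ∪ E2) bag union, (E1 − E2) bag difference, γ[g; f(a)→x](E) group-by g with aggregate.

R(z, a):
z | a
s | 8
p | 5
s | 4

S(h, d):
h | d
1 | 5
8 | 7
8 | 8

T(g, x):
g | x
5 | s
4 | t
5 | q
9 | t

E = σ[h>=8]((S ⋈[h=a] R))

σ filters on h, owned by the left side.
E' = (σ[h>=8](S) ⋈[h=a] R)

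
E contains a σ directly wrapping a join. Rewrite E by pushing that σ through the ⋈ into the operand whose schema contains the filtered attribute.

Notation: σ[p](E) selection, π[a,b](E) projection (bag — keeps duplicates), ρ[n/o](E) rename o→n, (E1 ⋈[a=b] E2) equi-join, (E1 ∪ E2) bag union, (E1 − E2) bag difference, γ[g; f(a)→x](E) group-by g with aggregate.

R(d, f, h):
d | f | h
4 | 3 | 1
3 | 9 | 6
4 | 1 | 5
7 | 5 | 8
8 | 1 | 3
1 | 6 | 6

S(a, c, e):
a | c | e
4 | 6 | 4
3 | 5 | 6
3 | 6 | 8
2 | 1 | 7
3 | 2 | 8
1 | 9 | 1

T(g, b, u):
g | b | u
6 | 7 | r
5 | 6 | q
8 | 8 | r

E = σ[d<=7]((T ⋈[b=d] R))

σ filters on d, owned by the right side.
E' = (T ⋈[b=d] σ[d<=7](R))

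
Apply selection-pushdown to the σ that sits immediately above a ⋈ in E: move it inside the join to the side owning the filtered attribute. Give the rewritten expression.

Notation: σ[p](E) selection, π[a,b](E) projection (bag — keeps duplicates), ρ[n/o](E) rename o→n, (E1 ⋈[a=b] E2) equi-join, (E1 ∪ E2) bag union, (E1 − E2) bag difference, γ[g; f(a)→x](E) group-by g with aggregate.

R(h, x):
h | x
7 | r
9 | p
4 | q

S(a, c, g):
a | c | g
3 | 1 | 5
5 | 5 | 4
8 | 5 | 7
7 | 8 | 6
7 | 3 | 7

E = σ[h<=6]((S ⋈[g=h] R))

σ filters on h, owned by the right side.
E' = (S ⋈[g=h] σ[h<=6](R))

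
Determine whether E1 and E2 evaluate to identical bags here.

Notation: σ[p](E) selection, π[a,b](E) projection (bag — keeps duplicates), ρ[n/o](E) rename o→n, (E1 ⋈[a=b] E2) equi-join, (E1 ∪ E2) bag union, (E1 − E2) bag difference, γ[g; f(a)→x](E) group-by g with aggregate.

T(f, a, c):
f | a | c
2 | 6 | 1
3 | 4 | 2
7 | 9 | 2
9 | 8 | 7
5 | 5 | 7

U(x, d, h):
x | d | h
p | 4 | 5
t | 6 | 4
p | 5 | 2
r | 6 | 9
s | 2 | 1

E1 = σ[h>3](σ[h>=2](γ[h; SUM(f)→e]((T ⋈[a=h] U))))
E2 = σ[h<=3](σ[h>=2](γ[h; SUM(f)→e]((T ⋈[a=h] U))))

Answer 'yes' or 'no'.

E1 subexpression sizes:
  T → 5
  U → 5
  (T ⋈[a=h] U) → 3
  γ[h; SUM(f)→e]((T ⋈[a=h] U)) → 3
  σ[h>=2](γ[h; SUM(f)→e]((T ⋈[a=h] U))) → 3
  σ[h>3](σ[h>=2](γ[h; SUM(f)→e]((T ⋈[a=h] U)))) → 3
E2 subexpression sizes:
  T → 5
  U → 5
  (T ⋈[a=h] U) → 3
  γ[h; SUM(f)→e]((T ⋈[a=h] U)) → 3
  σ[h>=2](γ[h; SUM(f)→e]((T ⋈[a=h] U))) → 3
  σ[h<=3](σ[h>=2](γ[h; SUM(f)→e]((T ⋈[a=h] U)))) → 0

E1 result:
h | e
4 | 3
5 | 5
9 | 7
E2 result:
h | e
(0 rows)
Witness: (5, 5) appears 1× in E1 but 0× in E2.

no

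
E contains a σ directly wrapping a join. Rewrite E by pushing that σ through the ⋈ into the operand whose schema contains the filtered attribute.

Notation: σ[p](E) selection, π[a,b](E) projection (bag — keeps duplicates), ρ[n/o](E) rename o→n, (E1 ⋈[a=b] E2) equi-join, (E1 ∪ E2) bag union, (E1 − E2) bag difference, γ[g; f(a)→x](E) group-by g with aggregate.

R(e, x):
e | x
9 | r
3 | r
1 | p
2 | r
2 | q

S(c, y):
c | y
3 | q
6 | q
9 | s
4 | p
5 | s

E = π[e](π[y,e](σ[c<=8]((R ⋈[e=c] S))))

σ filters on c, owned by the right side.
E' = π[e](π[y,e]((R ⋈[e=c] σ[c<=8](S))))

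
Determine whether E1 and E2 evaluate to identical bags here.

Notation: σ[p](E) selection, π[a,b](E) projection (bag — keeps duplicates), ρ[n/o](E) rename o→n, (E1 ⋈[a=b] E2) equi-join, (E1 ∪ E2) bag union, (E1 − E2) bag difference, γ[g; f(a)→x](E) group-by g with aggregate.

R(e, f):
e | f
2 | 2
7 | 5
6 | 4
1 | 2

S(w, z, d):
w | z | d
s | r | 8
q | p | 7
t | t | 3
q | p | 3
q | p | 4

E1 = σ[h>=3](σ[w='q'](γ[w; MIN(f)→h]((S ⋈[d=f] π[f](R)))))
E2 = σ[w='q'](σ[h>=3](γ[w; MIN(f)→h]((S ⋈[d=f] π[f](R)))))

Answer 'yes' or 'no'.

E1 row counts bottom-up:
  S → 5
  R → 4
  π[f](R) → 4
  (S ⋈[d=f] π[f](R)) → 1
  γ[w; MIN(f)→h]((S ⋈[d=f] π[f](R))) → 1
  σ[w='q'](γ[w; MIN(f)→h]((S ⋈[d=f] π[f](R)))) → 1
  σ[h>=3](σ[w='q'](γ[w; MIN(f)→h]((S ⋈[d=f] π[f](R))))) → 1
E2 row counts bottom-up:
  S → 5
  R → 4
  π[f](R) → 4
  (S ⋈[d=f] π[f](R)) → 1
  γ[w; MIN(f)→h]((S ⋈[d=f] π[f](R))) → 1
  σ[h>=3](γ[w; MIN(f)→h]((S ⋈[d=f] π[f](R)))) → 1
  σ[w='q'](σ[h>=3](γ[w; MIN(f)→h]((S ⋈[d=f] π[f](R))))) → 1

E1 and E2 produce the same multiset:
w | h
q | 4

yes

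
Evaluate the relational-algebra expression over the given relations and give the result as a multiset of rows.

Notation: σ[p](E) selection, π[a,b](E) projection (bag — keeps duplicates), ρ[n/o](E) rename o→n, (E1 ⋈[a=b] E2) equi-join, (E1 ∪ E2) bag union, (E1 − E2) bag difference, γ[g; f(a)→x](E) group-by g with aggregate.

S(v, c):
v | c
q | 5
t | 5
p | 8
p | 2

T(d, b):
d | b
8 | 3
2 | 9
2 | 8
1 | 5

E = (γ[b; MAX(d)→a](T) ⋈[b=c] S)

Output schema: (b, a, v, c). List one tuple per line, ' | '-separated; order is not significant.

Stepwise |·|:
  T → 4
  γ[b; MAX(d)→a](T) → 4
  S → 4
  (γ[b; MAX(d)→a](T) ⋈[b=c] S) → 3

== RESULT ==
b | a | v | c
5 | 1 | q | 5
5 | 1 | t | 5
8 | 2 | p | 8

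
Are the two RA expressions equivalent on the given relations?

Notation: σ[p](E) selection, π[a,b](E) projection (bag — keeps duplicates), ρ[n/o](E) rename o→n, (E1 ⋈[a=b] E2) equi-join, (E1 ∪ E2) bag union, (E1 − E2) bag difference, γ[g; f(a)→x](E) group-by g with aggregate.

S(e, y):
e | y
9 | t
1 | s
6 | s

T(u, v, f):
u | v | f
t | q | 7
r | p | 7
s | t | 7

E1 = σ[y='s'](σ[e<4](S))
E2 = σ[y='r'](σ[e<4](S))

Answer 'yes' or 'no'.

E1 per-node cardinality:
  S → 3
  σ[e<4](S) → 1
  σ[y='s'](σ[e<4](S)) → 1
E2 per-node cardinality:
  S → 3
  σ[e<4](S) → 1
  σ[y='r'](σ[e<4](S)) → 0

E1 result:
e | y
1 | s
E2 result:
e | y
(0 rows)
Witness: (1, 's') appears 1× in E1 but 0× in E2.

no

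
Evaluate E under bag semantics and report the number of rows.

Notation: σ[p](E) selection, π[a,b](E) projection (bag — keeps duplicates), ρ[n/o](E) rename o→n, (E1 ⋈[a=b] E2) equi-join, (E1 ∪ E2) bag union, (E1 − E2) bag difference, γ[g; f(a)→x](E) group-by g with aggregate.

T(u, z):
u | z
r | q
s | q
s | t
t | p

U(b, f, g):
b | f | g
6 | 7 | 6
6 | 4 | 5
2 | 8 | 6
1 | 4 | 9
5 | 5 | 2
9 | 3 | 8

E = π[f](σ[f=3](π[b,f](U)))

Per-node cardinality:
  U → 6
  π[b,f](U) → 6
  σ[f=3](π[b,f](U)) → 1
  π[f](σ[f=3](π[b,f](U))) → 1

|E| = 1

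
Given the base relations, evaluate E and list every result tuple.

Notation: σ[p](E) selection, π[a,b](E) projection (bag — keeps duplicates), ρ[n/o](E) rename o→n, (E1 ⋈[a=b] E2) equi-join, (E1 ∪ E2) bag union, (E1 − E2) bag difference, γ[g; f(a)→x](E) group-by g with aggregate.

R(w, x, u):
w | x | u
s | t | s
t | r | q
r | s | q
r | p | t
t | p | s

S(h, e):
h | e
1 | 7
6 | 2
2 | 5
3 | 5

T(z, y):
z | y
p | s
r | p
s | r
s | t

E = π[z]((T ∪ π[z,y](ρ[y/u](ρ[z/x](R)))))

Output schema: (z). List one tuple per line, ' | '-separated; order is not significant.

Row counts bottom-up:
  T → 4
  R → 5
  ρ[z/x](R) → 5
  ρ[y/u](ρ[z/x](R)) → 5
  π[z,y](ρ[y/u](ρ[z/x](R))) → 5
  (T ∪ π[z,y](ρ[y/u](ρ[z/x](R)))) → 9
  π[z]((T ∪ π[z,y](ρ[y/u](ρ[z/x](R))))) → 9

== RESULT ==
z
p
p
p
r
r
s
s
s
t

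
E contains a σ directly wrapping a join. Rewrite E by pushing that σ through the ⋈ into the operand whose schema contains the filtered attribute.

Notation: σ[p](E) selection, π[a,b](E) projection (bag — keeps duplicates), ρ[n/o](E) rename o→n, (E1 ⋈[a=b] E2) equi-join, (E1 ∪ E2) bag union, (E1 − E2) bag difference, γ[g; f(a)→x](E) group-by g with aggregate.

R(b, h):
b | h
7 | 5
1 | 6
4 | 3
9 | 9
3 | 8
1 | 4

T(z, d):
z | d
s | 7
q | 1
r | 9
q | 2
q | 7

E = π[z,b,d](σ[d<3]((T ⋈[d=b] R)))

σ filters on d, owned by the left side.
E' = π[z,b,d]((σ[d<3](T) ⋈[d=b] R))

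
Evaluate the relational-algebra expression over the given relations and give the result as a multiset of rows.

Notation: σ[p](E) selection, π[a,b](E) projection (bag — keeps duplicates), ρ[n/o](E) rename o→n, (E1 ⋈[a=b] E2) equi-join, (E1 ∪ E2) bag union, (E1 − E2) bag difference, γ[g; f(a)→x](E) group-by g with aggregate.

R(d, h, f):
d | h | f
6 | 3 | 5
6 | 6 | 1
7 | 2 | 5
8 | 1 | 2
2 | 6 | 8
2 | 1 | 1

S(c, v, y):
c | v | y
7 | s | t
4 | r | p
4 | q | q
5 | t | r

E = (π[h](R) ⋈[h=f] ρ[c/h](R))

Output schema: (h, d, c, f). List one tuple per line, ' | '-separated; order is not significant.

Per-node cardinality:
  R → 6
  π[h](R) → 6
  R → 6
  ρ[c/h](R) → 6
  (π[h](R) ⋈[h=f] ρ[c/h](R)) → 5

== RESULT ==
h | d | c | f
1 | 2 | 1 | 1
1 | 2 | 1 | 1
1 | 6 | 6 | 1
1 | 6 | 6 | 1
2 | 8 | 1 | 2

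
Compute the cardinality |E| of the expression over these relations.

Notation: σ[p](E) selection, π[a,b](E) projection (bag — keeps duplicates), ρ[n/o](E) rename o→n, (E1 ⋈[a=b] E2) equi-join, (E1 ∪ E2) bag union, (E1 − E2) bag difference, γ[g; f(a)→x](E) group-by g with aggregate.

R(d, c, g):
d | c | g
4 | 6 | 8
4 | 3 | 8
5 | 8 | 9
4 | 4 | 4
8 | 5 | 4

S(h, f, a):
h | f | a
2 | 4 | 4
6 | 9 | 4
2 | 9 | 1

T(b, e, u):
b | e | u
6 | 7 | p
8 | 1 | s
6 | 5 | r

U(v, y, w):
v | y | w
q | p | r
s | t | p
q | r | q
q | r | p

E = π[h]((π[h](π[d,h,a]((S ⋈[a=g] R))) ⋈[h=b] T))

Per-node cardinality:
  S → 3
  R → 5
  (S ⋈[a=g] R) → 4
  π[d,h,a]((S ⋈[a=g] R)) → 4
  π[h](π[d,h,a]((S ⋈[a=g] R))) → 4
  T → 3
  (π[h](π[d,h,a]((S ⋈[a=g] R))) ⋈[h=b] T) → 4
  π[h]((π[h](π[d,h,a]((S ⋈[a=g] R))) ⋈[h=b] T)) → 4

|E| = 4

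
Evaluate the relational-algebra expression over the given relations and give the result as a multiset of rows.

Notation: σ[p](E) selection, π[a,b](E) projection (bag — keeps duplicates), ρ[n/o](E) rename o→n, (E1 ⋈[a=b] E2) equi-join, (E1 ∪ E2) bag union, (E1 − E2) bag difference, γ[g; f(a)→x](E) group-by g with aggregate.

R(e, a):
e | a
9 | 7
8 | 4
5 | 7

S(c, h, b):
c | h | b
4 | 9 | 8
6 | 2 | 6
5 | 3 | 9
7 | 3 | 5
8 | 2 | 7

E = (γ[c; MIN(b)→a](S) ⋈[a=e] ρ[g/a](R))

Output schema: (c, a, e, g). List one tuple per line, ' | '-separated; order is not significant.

Row counts bottom-up:
  S → 5
  γ[c; MIN(b)→a](S) → 5
  R → 3
  ρ[g/a](R) → 3
  (γ[c; MIN(b)→a](S) ⋈[a=e] ρ[g/a](R)) → 3

== RESULT ==
c | a | e | g
4 | 8 | 8 | 4
5 | 9 | 9 | 7
7 | 5 | 5 | 7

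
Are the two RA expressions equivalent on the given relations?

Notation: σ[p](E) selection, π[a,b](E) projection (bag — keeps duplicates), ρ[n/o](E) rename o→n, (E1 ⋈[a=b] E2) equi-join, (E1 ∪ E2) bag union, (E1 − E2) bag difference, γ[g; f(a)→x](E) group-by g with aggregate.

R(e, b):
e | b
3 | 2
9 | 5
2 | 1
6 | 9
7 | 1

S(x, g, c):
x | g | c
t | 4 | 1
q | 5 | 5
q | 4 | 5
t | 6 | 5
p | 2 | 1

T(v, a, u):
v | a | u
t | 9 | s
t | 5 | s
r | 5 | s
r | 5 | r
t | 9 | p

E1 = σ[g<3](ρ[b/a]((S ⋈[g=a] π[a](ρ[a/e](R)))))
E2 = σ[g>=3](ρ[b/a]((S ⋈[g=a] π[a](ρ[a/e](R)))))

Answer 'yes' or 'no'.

E1 stepwise |·|:
  S → 5
  R → 5
  ρ[a/e](R) → 5
  π[a](ρ[a/e](R)) → 5
  (S ⋈[g=a] π[a](ρ[a/e](R))) → 2
  ρ[b/a]((S ⋈[g=a] π[a](ρ[a/e](R)))) → 2
  σ[g<3](ρ[b/a]((S ⋈[g=a] π[a](ρ[a/e](R))))) → 1
E2 stepwise |·|:
  S → 5
  R → 5
  ρ[a/e](R) → 5
  π[a](ρ[a/e](R)) → 5
  (S ⋈[g=a] π[a](ρ[a/e](R))) → 2
  ρ[b/a]((S ⋈[g=a] π[a](ρ[a/e](R)))) → 2
  σ[g>=3](ρ[b/a]((S ⋈[g=a] π[a](ρ[a/e](R))))) → 1

E1 result:
x | g | c | b
p | 2 | 1 | 2
E2 result:
x | g | c | b
t | 6 | 5 | 6
Witness: ('p', 2, 1, 2) appears 1× in E1 but 0× in E2.

no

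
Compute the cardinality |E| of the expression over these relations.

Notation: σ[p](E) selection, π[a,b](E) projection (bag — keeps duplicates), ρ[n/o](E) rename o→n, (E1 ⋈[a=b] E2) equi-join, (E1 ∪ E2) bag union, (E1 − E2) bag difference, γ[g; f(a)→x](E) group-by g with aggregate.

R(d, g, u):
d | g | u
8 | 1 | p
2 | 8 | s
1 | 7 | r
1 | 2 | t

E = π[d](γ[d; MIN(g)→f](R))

Stepwise |·|:
  R → 4
  γ[d; MIN(g)→f](R) → 3
  π[d](γ[d; MIN(g)→f](R)) → 3

|E| = 3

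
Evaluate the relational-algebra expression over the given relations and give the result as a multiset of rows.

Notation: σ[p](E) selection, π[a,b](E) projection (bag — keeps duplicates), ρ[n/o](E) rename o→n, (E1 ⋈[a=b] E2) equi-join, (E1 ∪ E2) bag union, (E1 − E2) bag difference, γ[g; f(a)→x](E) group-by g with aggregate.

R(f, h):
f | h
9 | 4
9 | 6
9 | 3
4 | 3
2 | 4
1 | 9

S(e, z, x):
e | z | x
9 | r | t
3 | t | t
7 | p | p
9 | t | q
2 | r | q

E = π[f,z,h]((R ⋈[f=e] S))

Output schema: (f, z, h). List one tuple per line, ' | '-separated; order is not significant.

Per-node cardinality:
  R → 6
  S → 5
  (R ⋈[f=e] S) → 7
  π[f,z,h]((R ⋈[f=e] S)) → 7

== RESULT ==
f | z | h
2 | r | 4
9 | r | 3
9 | r | 4
9 | r | 6
9 | t | 3
9 | t | 4
9 | t | 6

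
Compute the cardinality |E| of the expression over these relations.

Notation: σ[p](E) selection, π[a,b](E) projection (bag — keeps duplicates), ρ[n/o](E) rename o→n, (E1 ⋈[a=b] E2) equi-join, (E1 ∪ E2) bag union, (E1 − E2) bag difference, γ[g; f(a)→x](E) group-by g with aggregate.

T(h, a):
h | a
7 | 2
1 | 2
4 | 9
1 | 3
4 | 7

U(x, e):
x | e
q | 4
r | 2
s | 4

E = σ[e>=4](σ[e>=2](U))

Per-node cardinality:
  U → 3
  σ[e>=2](U) → 3
  σ[e>=4](σ[e>=2](U)) → 2

|E| = 2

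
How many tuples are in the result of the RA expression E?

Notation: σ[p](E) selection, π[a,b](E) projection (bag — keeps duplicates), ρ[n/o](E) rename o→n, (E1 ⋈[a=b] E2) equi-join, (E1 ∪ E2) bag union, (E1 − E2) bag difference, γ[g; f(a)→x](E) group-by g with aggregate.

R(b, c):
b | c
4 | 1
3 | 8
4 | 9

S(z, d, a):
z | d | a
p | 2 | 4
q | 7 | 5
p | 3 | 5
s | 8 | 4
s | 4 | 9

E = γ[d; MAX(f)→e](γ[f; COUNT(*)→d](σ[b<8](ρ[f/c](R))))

Per-node cardinality:
  R → 3
  ρ[f/c](R) → 3
  σ[b<8](ρ[f/c](R)) → 3
  γ[f; COUNT(*)→d](σ[b<8](ρ[f/c](R))) → 3
  γ[d; MAX(f)→e](γ[f; COUNT(*)→d](σ[b<8](ρ[f/c](R)))) → 1

|E| = 1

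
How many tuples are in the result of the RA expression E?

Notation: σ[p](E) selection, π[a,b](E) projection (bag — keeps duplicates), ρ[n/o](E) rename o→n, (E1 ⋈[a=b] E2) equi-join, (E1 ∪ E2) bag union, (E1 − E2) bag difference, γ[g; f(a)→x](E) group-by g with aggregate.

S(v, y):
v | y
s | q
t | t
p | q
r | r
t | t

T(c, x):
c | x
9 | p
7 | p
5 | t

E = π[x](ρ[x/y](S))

Row counts bottom-up:
  S → 5
  ρ[x/y](S) → 5
  π[x](ρ[x/y](S)) → 5

|E| = 5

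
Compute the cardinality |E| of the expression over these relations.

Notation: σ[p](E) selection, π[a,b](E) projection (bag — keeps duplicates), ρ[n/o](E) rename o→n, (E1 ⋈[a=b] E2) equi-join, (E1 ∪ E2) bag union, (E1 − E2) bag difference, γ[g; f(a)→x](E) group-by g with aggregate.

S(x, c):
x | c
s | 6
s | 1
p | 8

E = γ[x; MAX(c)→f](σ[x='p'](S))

Stepwise |·|:
  S → 3
  σ[x='p'](S) → 1
  γ[x; MAX(c)→f](σ[x='p'](S)) → 1

|E| = 1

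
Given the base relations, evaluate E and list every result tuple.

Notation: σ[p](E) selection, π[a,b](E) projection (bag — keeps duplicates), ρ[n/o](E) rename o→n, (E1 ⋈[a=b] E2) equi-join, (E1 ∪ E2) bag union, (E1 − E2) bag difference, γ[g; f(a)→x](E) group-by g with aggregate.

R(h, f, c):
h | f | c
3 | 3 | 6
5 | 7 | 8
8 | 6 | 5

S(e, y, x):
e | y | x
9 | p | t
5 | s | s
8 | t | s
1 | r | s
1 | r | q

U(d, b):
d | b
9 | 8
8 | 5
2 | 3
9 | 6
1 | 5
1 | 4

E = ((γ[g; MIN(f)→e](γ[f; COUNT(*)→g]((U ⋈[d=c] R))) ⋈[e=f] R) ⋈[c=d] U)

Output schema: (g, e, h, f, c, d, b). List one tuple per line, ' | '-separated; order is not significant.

Stepwise |·|:
  U → 6
  R → 3
  (U ⋈[d=c] R) → 1
  γ[f; COUNT(*)→g]((U ⋈[d=c] R)) → 1
  γ[g; MIN(f)→e](γ[f; COUNT(*)→g]((U ⋈[d=c] R))) → 1
  R → 3
  (γ[g; MIN(f)→e](γ[f; COUNT(*)→g]((U ⋈[d=c] R))) ⋈[e=f] R) → 1
  U → 6
  ((γ[g; MIN(f)→e](γ[f; COUNT(*)→g]((U ⋈[d=c] R))) ⋈[e=f] R) ⋈[c=d] U) → 1

== RESULT ==
g | e | h | f | c | d | b
1 | 7 | 5 | 7 | 8 | 8 | 5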